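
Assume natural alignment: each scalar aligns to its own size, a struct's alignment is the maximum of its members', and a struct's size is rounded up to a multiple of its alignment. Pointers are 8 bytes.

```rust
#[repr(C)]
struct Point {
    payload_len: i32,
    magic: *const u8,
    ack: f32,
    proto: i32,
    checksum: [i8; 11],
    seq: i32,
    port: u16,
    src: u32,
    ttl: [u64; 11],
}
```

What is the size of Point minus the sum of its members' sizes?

0..4  payload_len  (4B, 4-aligned)
4..8  -- padding (4B)
8..16  magic  (8B, 8-aligned)
16..20  ack  (4B, 4-aligned)
20..24  proto  (4B, 4-aligned)
24..35  checksum  (11B, 1-aligned)
35..36  -- padding (1B)
36..40  seq  (4B, 4-aligned)
40..42  port  (2B, 2-aligned)
42..44  -- padding (2B)
44..48  src  (4B, 4-aligned)
48..136  ttl  (88B, 8-aligned)
sizeof = 136, alignof = 8
data bytes 129, size 136 → padding 7

7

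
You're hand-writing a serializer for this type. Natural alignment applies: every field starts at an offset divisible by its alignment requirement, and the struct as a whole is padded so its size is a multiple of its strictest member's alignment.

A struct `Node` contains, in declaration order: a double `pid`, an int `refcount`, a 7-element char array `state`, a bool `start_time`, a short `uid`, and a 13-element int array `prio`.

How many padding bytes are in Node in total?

6

0..8  pid  (8B, 8-aligned)
8..12  refcount  (4B, 4-aligned)
12..19  state  (7B, 1-aligned)
19..20  start_time  (1B, 1-aligned)
20..22  uid  (2B, 2-aligned)
22..24  -- padding (2B)
24..76  prio  (52B, 4-aligned)
76..80  -- tail padding (4B)
sizeof = 80, alignof = 8
data bytes 74, size 80 → padding 6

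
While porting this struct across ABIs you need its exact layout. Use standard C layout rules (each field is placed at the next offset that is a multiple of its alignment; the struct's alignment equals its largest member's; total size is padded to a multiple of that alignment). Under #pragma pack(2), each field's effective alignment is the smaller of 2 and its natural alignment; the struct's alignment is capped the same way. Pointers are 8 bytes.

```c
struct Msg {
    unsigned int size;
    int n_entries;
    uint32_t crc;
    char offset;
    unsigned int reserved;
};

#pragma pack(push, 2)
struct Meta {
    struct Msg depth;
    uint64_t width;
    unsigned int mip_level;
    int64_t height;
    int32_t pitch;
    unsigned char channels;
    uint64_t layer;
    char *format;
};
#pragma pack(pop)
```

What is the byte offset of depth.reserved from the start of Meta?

Msg: 0..4  size  (4B, 4-aligned); 4..8  n_entries  (4B, 4-aligned); 8..12  crc  (4B, 4-aligned); 12..13  offset  (1B, 1-aligned); 13..16  -- padding (3B); 16..20  reserved  (4B, 4-aligned); sizeof = 20, alignof = 4
0..20  depth  (20B, 2-aligned)
within Msg: reserved at 16
0 + 16 = 16

16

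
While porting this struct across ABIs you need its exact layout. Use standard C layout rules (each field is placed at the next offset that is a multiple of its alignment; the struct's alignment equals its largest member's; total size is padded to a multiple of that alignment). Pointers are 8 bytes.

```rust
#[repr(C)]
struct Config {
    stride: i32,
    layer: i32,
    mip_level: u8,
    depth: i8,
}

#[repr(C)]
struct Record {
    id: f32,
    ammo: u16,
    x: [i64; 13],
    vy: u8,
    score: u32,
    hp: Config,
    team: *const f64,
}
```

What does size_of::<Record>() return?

Config: 0..4  stride  (4B, 4-aligned); 4..8  layer  (4B, 4-aligned); 8..9  mip_level  (1B, 1-aligned); 9..10  depth  (1B, 1-aligned); 10..12  -- tail padding (2B); sizeof = 12, alignof = 4
0..4  id  (4B, 4-aligned)
4..6  ammo  (2B, 2-aligned)
6..8  -- padding (2B)
8..112  x  (104B, 8-aligned)
112..113  vy  (1B, 1-aligned)
113..116  -- padding (3B)
116..120  score  (4B, 4-aligned)
120..132  hp  (12B, 4-aligned)
132..136  -- padding (4B)
136..144  team  (8B, 8-aligned)
sizeof = 144, alignof = 8

144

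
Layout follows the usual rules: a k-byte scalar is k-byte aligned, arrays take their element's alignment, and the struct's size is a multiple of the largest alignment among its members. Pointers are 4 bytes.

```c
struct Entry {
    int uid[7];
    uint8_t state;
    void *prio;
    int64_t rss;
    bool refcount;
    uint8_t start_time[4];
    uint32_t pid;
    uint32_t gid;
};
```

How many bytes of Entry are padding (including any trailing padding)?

0..28  uid  (28B, 4-aligned)
28..29  state  (1B, 1-aligned)
29..32  -- padding (3B)
32..36  prio  (4B, 4-aligned)
36..40  -- padding (4B)
40..48  rss  (8B, 8-aligned)
48..49  refcount  (1B, 1-aligned)
49..53  start_time  (4B, 1-aligned)
53..56  -- padding (3B)
56..60  pid  (4B, 4-aligned)
60..64  gid  (4B, 4-aligned)
sizeof = 64, alignof = 8
data bytes 54, size 64 → padding 10

10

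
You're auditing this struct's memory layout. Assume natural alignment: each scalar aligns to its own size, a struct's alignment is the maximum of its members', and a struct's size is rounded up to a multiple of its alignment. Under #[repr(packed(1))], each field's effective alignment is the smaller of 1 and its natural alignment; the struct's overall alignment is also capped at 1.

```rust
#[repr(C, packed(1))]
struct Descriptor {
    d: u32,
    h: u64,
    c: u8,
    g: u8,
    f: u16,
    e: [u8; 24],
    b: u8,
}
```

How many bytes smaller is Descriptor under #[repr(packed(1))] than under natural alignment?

natural layout:
  @0: d [4B, align 4] → 4
  +4 pad (align 8)
  @8: h [8B, align 8] → 16
  @16: c [1B, align 1] → 17
  @17: g [1B, align 1] → 18
  @18: f [2B, align 2] → 20
  @20: e [24B, align 1] → 44
  @44: b [1B, align 1] → 45
  +3 tail pad (align 8)
  size 48, align 8
packed(1) layout:
  @0: d [4B, align 1] → 4
  @4: h [8B, align 1] → 12
  @12: c [1B, align 1] → 13
  @13: g [1B, align 1] → 14
  @14: f [2B, align 1] → 16
  @16: e [24B, align 1] → 40
  @40: b [1B, align 1] → 41
  size 41, align 1
48 − 41 = 7

7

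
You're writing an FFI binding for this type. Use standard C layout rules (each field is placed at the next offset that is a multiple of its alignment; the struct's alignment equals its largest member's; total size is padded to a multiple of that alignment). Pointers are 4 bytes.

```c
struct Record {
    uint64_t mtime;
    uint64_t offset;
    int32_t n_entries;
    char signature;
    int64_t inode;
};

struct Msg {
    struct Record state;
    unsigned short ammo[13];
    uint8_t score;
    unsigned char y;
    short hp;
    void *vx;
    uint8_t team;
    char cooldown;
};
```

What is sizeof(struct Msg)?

Record: @0: mtime [8B, align 8] → 8; @8: offset [8B, align 8] → 16; @16: n_entries [4B, align 4] → 20; @20: signature [1B, align 1] → 21; +3 pad (align 8); @24: inode [8B, align 8] → 32; size 32, align 8
@0: state [32B, align 8] → 32
@32: ammo [26B, align 2] → 58
@58: score [1B, align 1] → 59
@59: y [1B, align 1] → 60
@60: hp [2B, align 2] → 62
+2 pad (align 4)
@64: vx [4B, align 4] → 68
@68: team [1B, align 1] → 69
@69: cooldown [1B, align 1] → 70
+2 tail pad (align 8)
size 72, align 8

72 bytes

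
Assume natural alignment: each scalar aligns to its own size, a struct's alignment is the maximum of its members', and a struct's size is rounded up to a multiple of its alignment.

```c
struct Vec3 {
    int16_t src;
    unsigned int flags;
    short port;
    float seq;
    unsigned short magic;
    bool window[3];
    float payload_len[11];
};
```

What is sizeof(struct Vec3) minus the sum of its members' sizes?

@0: src [2B, align 2] → 2
+2 pad (align 4)
@4: flags [4B, align 4] → 8
@8: port [2B, align 2] → 10
+2 pad (align 4)
@12: seq [4B, align 4] → 16
@16: magic [2B, align 2] → 18
@18: window [3B, align 1] → 21
+3 pad (align 4)
@24: payload_len [44B, align 4] → 68
size 68, align 4
data bytes 61, size 68 → padding 7

7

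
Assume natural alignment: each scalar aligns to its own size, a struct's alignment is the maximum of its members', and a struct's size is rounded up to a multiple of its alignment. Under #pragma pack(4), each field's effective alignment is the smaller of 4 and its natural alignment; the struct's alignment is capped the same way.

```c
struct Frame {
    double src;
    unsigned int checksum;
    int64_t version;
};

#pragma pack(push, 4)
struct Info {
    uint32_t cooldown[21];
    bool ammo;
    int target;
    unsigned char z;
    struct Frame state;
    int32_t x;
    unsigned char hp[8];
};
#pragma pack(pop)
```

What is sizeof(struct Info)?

132

Frame: @0: src [8B, align 8] → 8; @8: checksum [4B, align 4] → 12; +4 pad (align 8); @16: version [8B, align 8] → 24; size 24, align 8
@0: cooldown [84B, align 4] → 84
@84: ammo [1B, align 1] → 85
+3 pad (align 4)
@88: target [4B, align 4] → 92
@92: z [1B, align 1] → 93
+3 pad (align 4)
@96: state [24B, align 4] → 120
@120: x [4B, align 4] → 124
@124: hp [8B, align 1] → 132
size 132, align 4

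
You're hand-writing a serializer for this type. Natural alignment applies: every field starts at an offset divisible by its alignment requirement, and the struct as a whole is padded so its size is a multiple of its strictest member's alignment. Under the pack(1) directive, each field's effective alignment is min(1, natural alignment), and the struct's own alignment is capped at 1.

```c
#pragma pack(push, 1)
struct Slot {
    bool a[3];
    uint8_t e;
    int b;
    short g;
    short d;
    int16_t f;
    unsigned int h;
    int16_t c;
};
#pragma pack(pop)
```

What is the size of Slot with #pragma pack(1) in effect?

a at 0 (size 3, align 1) → ends 3
e at 3 (size 1, align 1) → ends 4
b at 4 (size 4, align 1) → ends 8
g at 8 (size 2, align 1) → ends 10
d at 10 (size 2, align 1) → ends 12
f at 12 (size 2, align 1) → ends 14
h at 14 (size 4, align 1) → ends 18
c at 18 (size 2, align 1) → ends 20
total 20 bytes, alignment 1

20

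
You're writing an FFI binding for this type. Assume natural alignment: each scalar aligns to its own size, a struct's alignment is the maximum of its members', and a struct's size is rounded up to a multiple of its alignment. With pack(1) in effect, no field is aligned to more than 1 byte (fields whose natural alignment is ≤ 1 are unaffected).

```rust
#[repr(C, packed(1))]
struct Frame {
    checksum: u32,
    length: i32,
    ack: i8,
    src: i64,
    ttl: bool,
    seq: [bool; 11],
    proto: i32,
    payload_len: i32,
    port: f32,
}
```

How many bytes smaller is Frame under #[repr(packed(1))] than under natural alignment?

7

natural layout:
  0..4  checksum  (4B, 4-aligned)
  4..8  length  (4B, 4-aligned)
  8..9  ack  (1B, 1-aligned)
  9..16  -- padding (7B)
  16..24  src  (8B, 8-aligned)
  24..25  ttl  (1B, 1-aligned)
  25..36  seq  (11B, 1-aligned)
  36..40  proto  (4B, 4-aligned)
  40..44  payload_len  (4B, 4-aligned)
  44..48  port  (4B, 4-aligned)
  sizeof = 48, alignof = 8
packed(1) layout:
  0..4  checksum  (4B, 1-aligned)
  4..8  length  (4B, 1-aligned)
  8..9  ack  (1B, 1-aligned)
  9..17  src  (8B, 1-aligned)
  17..18  ttl  (1B, 1-aligned)
  18..29  seq  (11B, 1-aligned)
  29..33  proto  (4B, 1-aligned)
  33..37  payload_len  (4B, 1-aligned)
  37..41  port  (4B, 1-aligned)
  sizeof = 41, alignof = 1
48 − 41 = 7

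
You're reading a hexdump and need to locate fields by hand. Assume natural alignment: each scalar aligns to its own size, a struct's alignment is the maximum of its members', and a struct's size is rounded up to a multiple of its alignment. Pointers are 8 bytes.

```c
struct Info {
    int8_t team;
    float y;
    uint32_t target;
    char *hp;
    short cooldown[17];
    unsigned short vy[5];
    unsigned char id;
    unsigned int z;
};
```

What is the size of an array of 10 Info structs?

team at 0 (size 1, align 1) → ends 1
pad 3 to align 4 for y
y at 4 (size 4, align 4) → ends 8
target at 8 (size 4, align 4) → ends 12
pad 4 to align 8 for hp
hp at 16 (size 8, align 8) → ends 24
cooldown at 24 (size 34, align 2) → ends 58
vy at 58 (size 10, align 2) → ends 68
id at 68 (size 1, align 1) → ends 69
pad 3 to align 4 for z
z at 72 (size 4, align 4) → ends 76
tail pad 4 to reach multiple of 8
total 80 bytes, alignment 8
array of 10: 10 × 80 = 800

800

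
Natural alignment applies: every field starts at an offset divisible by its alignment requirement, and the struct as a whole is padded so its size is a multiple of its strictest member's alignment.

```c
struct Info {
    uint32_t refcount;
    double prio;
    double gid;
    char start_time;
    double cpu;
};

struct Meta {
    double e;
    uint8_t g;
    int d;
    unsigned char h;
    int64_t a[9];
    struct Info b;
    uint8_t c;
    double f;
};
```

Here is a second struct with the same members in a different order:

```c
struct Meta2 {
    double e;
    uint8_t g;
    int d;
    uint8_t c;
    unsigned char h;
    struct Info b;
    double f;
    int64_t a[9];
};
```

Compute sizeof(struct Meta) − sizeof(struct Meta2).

8

Info: 0..4  refcount  (4B, 4-aligned); 4..8  -- padding (4B); 8..16  prio  (8B, 8-aligned); 16..24  gid  (8B, 8-aligned); 24..25  start_time  (1B, 1-aligned); 25..32  -- padding (7B); 32..40  cpu  (8B, 8-aligned); sizeof = 40, alignof = 8
0..8  e  (8B, 8-aligned)
8..9  g  (1B, 1-aligned)
9..12  -- padding (3B)
12..16  d  (4B, 4-aligned)
16..17  h  (1B, 1-aligned)
17..24  -- padding (7B)
24..96  a  (72B, 8-aligned)
96..136  b  (40B, 8-aligned)
136..137  c  (1B, 1-aligned)
137..144  -- padding (7B)
144..152  f  (8B, 8-aligned)
sizeof = 152, alignof = 8
— Meta2 —
0..8  e  (8B, 8-aligned)
8..9  g  (1B, 1-aligned)
9..12  -- padding (3B)
12..16  d  (4B, 4-aligned)
16..17  c  (1B, 1-aligned)
17..18  h  (1B, 1-aligned)
18..24  -- padding (6B)
24..64  b  (40B, 8-aligned)
64..72  f  (8B, 8-aligned)
72..144  a  (72B, 8-aligned)
sizeof = 144, alignof = 8
152 − 144 = 8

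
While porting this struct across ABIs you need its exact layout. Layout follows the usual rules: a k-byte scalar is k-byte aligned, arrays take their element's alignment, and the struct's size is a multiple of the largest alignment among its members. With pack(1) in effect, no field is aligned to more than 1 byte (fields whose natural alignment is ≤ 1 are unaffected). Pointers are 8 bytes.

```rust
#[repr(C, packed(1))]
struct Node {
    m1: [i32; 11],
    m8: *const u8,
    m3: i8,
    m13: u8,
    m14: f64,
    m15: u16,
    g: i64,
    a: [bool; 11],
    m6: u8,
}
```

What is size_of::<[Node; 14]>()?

m1 at 0 (size 44, align 1) → ends 44
m8 at 44 (size 8, align 1) → ends 52
m3 at 52 (size 1, align 1) → ends 53
m13 at 53 (size 1, align 1) → ends 54
m14 at 54 (size 8, align 1) → ends 62
m15 at 62 (size 2, align 1) → ends 64
g at 64 (size 8, align 1) → ends 72
a at 72 (size 11, align 1) → ends 83
m6 at 83 (size 1, align 1) → ends 84
total 84 bytes, alignment 1
array of 14: 14 × 84 = 1176

1176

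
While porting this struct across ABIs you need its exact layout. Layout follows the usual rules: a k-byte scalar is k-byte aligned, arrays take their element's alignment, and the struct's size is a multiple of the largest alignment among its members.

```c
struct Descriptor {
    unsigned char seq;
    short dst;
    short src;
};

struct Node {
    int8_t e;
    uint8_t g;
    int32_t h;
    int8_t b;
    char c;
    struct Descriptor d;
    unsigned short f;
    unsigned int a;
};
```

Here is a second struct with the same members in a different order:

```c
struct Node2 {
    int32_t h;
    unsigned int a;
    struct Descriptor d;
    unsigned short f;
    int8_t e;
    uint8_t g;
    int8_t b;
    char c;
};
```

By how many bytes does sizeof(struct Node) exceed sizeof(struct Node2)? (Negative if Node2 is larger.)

Descriptor: 0..1  seq  (1B, 1-aligned); 1..2  -- padding (1B); 2..4  dst  (2B, 2-aligned); 4..6  src  (2B, 2-aligned); sizeof = 6, alignof = 2
0..1  e  (1B, 1-aligned)
1..2  g  (1B, 1-aligned)
2..4  -- padding (2B)
4..8  h  (4B, 4-aligned)
8..9  b  (1B, 1-aligned)
9..10  c  (1B, 1-aligned)
10..16  d  (6B, 2-aligned)
16..18  f  (2B, 2-aligned)
18..20  -- padding (2B)
20..24  a  (4B, 4-aligned)
sizeof = 24, alignof = 4
— Node2 —
0..4  h  (4B, 4-aligned)
4..8  a  (4B, 4-aligned)
8..14  d  (6B, 2-aligned)
14..16  f  (2B, 2-aligned)
16..17  e  (1B, 1-aligned)
17..18  g  (1B, 1-aligned)
18..19  b  (1B, 1-aligned)
19..20  c  (1B, 1-aligned)
sizeof = 20, alignof = 4
24 − 20 = 4

4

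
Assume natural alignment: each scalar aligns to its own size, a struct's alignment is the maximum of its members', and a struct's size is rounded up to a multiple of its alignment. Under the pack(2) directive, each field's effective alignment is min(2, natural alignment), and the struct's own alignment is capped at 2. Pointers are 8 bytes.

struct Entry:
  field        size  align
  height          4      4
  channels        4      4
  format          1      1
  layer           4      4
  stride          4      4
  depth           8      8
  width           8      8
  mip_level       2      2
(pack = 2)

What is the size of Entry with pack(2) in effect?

36

height at 0 (size 4, align 2) → ends 4
channels at 4 (size 4, align 2) → ends 8
format at 8 (size 1, align 1) → ends 9
pad 1 to align 2 for layer
layer at 10 (size 4, align 2) → ends 14
stride at 14 (size 4, align 2) → ends 18
depth at 18 (size 8, align 2) → ends 26
width at 26 (size 8, align 2) → ends 34
mip_level at 34 (size 2, align 2) → ends 36
total 36 bytes, alignment 2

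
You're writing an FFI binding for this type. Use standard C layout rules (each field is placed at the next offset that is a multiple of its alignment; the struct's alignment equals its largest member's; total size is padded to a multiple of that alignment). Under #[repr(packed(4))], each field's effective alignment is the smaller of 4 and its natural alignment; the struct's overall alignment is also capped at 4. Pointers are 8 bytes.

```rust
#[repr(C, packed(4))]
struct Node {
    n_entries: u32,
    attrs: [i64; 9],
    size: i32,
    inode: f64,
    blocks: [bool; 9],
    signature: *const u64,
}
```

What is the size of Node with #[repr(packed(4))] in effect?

108

@0: n_entries [4B, align 4] → 4
@4: attrs [72B, align 4] → 76
@76: size [4B, align 4] → 80
@80: inode [8B, align 4] → 88
@88: blocks [9B, align 1] → 97
+3 pad (align 4)
@100: signature [8B, align 4] → 108
size 108, align 4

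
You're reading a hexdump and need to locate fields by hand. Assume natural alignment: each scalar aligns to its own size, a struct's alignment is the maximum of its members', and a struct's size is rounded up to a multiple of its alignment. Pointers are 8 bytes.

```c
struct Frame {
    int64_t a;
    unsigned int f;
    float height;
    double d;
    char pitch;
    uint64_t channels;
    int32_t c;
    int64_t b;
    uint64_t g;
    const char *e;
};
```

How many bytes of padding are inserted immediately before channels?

7

0..8  a  (8B, 8-aligned)
8..12  f  (4B, 4-aligned)
12..16  height  (4B, 4-aligned)
16..24  d  (8B, 8-aligned)
24..25  pitch  (1B, 1-aligned)
25..32  -- padding (7B)
32..40  channels  (8B, 8-aligned)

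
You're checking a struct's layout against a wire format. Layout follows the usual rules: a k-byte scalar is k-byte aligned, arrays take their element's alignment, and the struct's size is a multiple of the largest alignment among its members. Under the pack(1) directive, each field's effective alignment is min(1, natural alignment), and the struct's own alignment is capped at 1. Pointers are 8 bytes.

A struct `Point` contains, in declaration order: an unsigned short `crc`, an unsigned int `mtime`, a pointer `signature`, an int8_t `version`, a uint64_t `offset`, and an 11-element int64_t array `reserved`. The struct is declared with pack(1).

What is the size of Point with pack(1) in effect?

111

@0: crc [2B, align 1] → 2
@2: mtime [4B, align 1] → 6
@6: signature [8B, align 1] → 14
@14: version [1B, align 1] → 15
@15: offset [8B, align 1] → 23
@23: reserved [88B, align 1] → 111
size 111, align 1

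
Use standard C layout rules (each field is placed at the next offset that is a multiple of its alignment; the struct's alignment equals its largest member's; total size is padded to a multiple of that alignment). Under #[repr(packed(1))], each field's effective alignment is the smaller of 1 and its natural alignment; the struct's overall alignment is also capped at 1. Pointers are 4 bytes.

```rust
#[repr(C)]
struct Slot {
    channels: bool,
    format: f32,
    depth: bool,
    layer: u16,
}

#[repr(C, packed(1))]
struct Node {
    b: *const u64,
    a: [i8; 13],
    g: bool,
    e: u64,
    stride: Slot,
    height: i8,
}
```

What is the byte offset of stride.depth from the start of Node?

Slot: @0: channels [1B, align 1] → 1; +3 pad (align 4); @4: format [4B, align 4] → 8; @8: depth [1B, align 1] → 9; +1 pad (align 2); @10: layer [2B, align 2] → 12; size 12, align 4
@0: b [4B, align 1] → 4
@4: a [13B, align 1] → 17
@17: g [1B, align 1] → 18
@18: e [8B, align 1] → 26
@26: stride [12B, align 1] → 38
within Slot: depth at 8
26 + 8 = 34

34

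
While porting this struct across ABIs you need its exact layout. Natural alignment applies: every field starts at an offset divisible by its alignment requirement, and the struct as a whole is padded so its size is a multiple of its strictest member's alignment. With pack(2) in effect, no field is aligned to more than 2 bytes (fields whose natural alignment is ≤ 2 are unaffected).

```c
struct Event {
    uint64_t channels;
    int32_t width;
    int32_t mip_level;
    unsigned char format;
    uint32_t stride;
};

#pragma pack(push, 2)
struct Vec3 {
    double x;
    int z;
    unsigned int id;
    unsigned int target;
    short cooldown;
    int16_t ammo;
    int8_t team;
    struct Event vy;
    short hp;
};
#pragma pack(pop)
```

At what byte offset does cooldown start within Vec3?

20

Event: 0..8  channels  (8B, 8-aligned); 8..12  width  (4B, 4-aligned); 12..16  mip_level  (4B, 4-aligned); 16..17  format  (1B, 1-aligned); 17..20  -- padding (3B); 20..24  stride  (4B, 4-aligned); sizeof = 24, alignof = 8
0..8  x  (8B, 2-aligned)
8..12  z  (4B, 2-aligned)
12..16  id  (4B, 2-aligned)
16..20  target  (4B, 2-aligned)
20..22  cooldown  (2B, 2-aligned)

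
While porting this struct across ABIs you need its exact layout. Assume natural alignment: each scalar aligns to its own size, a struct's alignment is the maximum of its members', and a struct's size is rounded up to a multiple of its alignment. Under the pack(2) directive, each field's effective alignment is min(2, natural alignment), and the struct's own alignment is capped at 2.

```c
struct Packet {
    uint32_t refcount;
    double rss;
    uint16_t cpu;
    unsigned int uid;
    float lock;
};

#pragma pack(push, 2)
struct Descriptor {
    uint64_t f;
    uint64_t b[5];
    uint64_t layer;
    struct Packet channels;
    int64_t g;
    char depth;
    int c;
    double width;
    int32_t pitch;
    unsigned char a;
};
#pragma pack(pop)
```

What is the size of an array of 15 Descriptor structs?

1740

Packet: 0..4  refcount  (4B, 4-aligned); 4..8  -- padding (4B); 8..16  rss  (8B, 8-aligned); 16..18  cpu  (2B, 2-aligned); 18..20  -- padding (2B); 20..24  uid  (4B, 4-aligned); 24..28  lock  (4B, 4-aligned); 28..32  -- tail padding (4B); sizeof = 32, alignof = 8
0..8  f  (8B, 2-aligned)
8..48  b  (40B, 2-aligned)
48..56  layer  (8B, 2-aligned)
56..88  channels  (32B, 2-aligned)
88..96  g  (8B, 2-aligned)
96..97  depth  (1B, 1-aligned)
97..98  -- padding (1B)
98..102  c  (4B, 2-aligned)
102..110  width  (8B, 2-aligned)
110..114  pitch  (4B, 2-aligned)
114..115  a  (1B, 1-aligned)
115..116  -- tail padding (1B)
sizeof = 116, alignof = 2
array of 15: 15 × 116 = 1740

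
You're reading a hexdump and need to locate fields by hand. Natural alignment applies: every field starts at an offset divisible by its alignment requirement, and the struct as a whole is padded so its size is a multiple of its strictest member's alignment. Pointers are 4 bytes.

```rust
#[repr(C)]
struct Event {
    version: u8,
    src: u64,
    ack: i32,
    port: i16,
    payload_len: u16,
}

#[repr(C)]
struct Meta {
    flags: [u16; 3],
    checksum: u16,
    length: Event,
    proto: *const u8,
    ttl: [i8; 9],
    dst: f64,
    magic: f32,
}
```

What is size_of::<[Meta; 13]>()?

Event: 0..1  version  (1B, 1-aligned); 1..8  -- padding (7B); 8..16  src  (8B, 8-aligned); 16..20  ack  (4B, 4-aligned); 20..22  port  (2B, 2-aligned); 22..24  payload_len  (2B, 2-aligned); sizeof = 24, alignof = 8
0..6  flags  (6B, 2-aligned)
6..8  checksum  (2B, 2-aligned)
8..32  length  (24B, 8-aligned)
32..36  proto  (4B, 4-aligned)
36..45  ttl  (9B, 1-aligned)
45..48  -- padding (3B)
48..56  dst  (8B, 8-aligned)
56..60  magic  (4B, 4-aligned)
60..64  -- tail padding (4B)
sizeof = 64, alignof = 8
array of 13: 13 × 64 = 832

832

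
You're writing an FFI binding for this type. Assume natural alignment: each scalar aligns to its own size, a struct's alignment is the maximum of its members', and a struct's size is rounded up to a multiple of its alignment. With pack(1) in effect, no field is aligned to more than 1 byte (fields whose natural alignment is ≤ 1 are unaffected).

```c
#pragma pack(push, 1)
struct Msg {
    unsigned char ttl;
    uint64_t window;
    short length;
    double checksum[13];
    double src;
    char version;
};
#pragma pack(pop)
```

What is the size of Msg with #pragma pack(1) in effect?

0..1  ttl  (1B, 1-aligned)
1..9  window  (8B, 1-aligned)
9..11  length  (2B, 1-aligned)
11..115  checksum  (104B, 1-aligned)
115..123  src  (8B, 1-aligned)
123..124  version  (1B, 1-aligned)
sizeof = 124, alignof = 1

124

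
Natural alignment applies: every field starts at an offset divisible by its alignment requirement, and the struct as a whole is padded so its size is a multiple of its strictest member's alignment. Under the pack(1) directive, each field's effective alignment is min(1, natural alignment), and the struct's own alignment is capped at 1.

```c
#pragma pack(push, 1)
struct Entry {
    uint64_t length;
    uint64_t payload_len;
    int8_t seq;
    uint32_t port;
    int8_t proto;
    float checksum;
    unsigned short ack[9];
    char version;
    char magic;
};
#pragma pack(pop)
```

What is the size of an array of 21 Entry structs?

966

length at 0 (size 8, align 1) → ends 8
payload_len at 8 (size 8, align 1) → ends 16
seq at 16 (size 1, align 1) → ends 17
port at 17 (size 4, align 1) → ends 21
proto at 21 (size 1, align 1) → ends 22
checksum at 22 (size 4, align 1) → ends 26
ack at 26 (size 18, align 1) → ends 44
version at 44 (size 1, align 1) → ends 45
magic at 45 (size 1, align 1) → ends 46
total 46 bytes, alignment 1
array of 21: 21 × 46 = 966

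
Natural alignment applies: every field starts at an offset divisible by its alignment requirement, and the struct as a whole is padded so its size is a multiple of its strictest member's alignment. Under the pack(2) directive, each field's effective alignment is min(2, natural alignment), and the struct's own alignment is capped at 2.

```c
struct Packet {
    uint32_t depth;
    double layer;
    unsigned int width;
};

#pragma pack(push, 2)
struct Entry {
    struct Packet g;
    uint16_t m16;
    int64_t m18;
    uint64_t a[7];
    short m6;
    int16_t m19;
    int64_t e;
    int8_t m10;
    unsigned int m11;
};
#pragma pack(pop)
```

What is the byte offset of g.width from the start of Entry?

16

Packet: @0: depth [4B, align 4] → 4; +4 pad (align 8); @8: layer [8B, align 8] → 16; @16: width [4B, align 4] → 20; +4 tail pad (align 8); size 24, align 8
@0: g [24B, align 2] → 24
within Packet: width at 16
0 + 16 = 16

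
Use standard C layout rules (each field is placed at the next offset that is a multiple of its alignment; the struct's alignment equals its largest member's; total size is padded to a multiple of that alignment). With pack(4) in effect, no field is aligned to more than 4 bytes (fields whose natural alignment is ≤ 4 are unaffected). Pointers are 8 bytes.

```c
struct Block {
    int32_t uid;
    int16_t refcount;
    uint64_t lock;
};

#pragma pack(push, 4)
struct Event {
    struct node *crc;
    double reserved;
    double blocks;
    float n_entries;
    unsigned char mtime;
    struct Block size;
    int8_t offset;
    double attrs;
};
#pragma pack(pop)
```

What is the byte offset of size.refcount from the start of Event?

36

Block: 0..4  uid  (4B, 4-aligned); 4..6  refcount  (2B, 2-aligned); 6..8  -- padding (2B); 8..16  lock  (8B, 8-aligned); sizeof = 16, alignof = 8
0..8  crc  (8B, 4-aligned)
8..16  reserved  (8B, 4-aligned)
16..24  blocks  (8B, 4-aligned)
24..28  n_entries  (4B, 4-aligned)
28..29  mtime  (1B, 1-aligned)
29..32  -- padding (3B)
32..48  size  (16B, 4-aligned)
within Block: refcount at 4
32 + 4 = 36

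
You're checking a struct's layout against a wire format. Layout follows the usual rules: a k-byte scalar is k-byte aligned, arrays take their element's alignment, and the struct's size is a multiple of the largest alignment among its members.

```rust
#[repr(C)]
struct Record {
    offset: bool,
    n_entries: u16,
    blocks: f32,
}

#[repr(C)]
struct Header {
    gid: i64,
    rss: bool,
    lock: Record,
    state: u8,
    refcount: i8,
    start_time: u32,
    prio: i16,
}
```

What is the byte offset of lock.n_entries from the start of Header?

Record: 0..1  offset  (1B, 1-aligned); 1..2  -- padding (1B); 2..4  n_entries  (2B, 2-aligned); 4..8  blocks  (4B, 4-aligned); sizeof = 8, alignof = 4
0..8  gid  (8B, 8-aligned)
8..9  rss  (1B, 1-aligned)
9..12  -- padding (3B)
12..20  lock  (8B, 4-aligned)
within Record: n_entries at 2
12 + 2 = 14

14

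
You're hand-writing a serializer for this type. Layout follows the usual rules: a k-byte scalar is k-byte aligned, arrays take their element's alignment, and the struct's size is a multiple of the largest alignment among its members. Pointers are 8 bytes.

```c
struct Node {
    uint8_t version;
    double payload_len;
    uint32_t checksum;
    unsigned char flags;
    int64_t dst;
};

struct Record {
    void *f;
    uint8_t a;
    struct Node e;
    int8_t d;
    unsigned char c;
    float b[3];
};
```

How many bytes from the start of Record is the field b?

52

Node: version at 0 (size 1, align 1) → ends 1; pad 7 to align 8 for payload_len; payload_len at 8 (size 8, align 8) → ends 16; checksum at 16 (size 4, align 4) → ends 20; flags at 20 (size 1, align 1) → ends 21; pad 3 to align 8 for dst; dst at 24 (size 8, align 8) → ends 32; total 32 bytes, alignment 8
f at 0 (size 8, align 8) → ends 8
a at 8 (size 1, align 1) → ends 9
pad 7 to align 8 for e
e at 16 (size 32, align 8) → ends 48
d at 48 (size 1, align 1) → ends 49
c at 49 (size 1, align 1) → ends 50
pad 2 to align 4 for b
b at 52 (size 12, align 4) → ends 64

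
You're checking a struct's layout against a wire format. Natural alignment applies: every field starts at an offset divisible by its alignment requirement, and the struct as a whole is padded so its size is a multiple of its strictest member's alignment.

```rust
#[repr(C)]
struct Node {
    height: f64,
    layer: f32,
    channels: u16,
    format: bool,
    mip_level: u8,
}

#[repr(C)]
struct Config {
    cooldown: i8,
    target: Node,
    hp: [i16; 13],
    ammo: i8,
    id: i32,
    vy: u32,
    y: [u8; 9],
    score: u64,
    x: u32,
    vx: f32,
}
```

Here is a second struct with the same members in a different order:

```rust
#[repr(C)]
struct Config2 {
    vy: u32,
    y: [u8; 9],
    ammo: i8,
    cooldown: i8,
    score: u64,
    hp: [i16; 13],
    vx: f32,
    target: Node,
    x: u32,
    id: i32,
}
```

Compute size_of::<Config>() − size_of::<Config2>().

8

Node: height at 0 (size 8, align 8) → ends 8; layer at 8 (size 4, align 4) → ends 12; channels at 12 (size 2, align 2) → ends 14; format at 14 (size 1, align 1) → ends 15; mip_level at 15 (size 1, align 1) → ends 16; total 16 bytes, alignment 8
cooldown at 0 (size 1, align 1) → ends 1
pad 7 to align 8 for target
target at 8 (size 16, align 8) → ends 24
hp at 24 (size 26, align 2) → ends 50
ammo at 50 (size 1, align 1) → ends 51
pad 1 to align 4 for id
id at 52 (size 4, align 4) → ends 56
vy at 56 (size 4, align 4) → ends 60
y at 60 (size 9, align 1) → ends 69
pad 3 to align 8 for score
score at 72 (size 8, align 8) → ends 80
x at 80 (size 4, align 4) → ends 84
vx at 84 (size 4, align 4) → ends 88
total 88 bytes, alignment 8
— Config2 —
vy at 0 (size 4, align 4) → ends 4
y at 4 (size 9, align 1) → ends 13
ammo at 13 (size 1, align 1) → ends 14
cooldown at 14 (size 1, align 1) → ends 15
pad 1 to align 8 for score
score at 16 (size 8, align 8) → ends 24
hp at 24 (size 26, align 2) → ends 50
pad 2 to align 4 for vx
vx at 52 (size 4, align 4) → ends 56
target at 56 (size 16, align 8) → ends 72
x at 72 (size 4, align 4) → ends 76
id at 76 (size 4, align 4) → ends 80
total 80 bytes, alignment 8
88 − 80 = 8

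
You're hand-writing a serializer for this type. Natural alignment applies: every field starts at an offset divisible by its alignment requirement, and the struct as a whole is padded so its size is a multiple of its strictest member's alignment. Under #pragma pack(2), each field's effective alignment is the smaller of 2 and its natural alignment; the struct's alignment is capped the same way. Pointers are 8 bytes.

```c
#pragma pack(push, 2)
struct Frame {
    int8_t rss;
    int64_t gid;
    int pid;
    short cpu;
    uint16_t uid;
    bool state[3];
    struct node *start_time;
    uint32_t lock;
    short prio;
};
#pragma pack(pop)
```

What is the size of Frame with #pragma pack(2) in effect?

rss at 0 (size 1, align 1) → ends 1
pad 1 to align 2 for gid
gid at 2 (size 8, align 2) → ends 10
pid at 10 (size 4, align 2) → ends 14
cpu at 14 (size 2, align 2) → ends 16
uid at 16 (size 2, align 2) → ends 18
state at 18 (size 3, align 1) → ends 21
pad 1 to align 2 for start_time
start_time at 22 (size 8, align 2) → ends 30
lock at 30 (size 4, align 2) → ends 34
prio at 34 (size 2, align 2) → ends 36
total 36 bytes, alignment 2

36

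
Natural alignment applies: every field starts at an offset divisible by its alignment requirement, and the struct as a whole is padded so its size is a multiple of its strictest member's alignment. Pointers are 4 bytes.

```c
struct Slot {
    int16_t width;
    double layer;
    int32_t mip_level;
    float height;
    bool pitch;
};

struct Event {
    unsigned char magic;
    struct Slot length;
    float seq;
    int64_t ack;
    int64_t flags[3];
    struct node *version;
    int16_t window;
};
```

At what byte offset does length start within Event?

Slot: 0..2  width  (2B, 2-aligned); 2..8  -- padding (6B); 8..16  layer  (8B, 8-aligned); 16..20  mip_level  (4B, 4-aligned); 20..24  height  (4B, 4-aligned); 24..25  pitch  (1B, 1-aligned); 25..32  -- tail padding (7B); sizeof = 32, alignof = 8
0..1  magic  (1B, 1-aligned)
1..8  -- padding (7B)
8..40  length  (32B, 8-aligned)

8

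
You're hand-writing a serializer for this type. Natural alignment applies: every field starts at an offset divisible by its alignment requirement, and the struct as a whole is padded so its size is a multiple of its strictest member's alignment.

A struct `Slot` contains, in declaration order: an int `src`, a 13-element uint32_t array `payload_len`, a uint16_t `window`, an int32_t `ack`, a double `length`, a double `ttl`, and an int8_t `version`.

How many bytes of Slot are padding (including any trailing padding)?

9

0..4  src  (4B, 4-aligned)
4..56  payload_len  (52B, 4-aligned)
56..58  window  (2B, 2-aligned)
58..60  -- padding (2B)
60..64  ack  (4B, 4-aligned)
64..72  length  (8B, 8-aligned)
72..80  ttl  (8B, 8-aligned)
80..81  version  (1B, 1-aligned)
81..88  -- tail padding (7B)
sizeof = 88, alignof = 8
data bytes 79, size 88 → padding 9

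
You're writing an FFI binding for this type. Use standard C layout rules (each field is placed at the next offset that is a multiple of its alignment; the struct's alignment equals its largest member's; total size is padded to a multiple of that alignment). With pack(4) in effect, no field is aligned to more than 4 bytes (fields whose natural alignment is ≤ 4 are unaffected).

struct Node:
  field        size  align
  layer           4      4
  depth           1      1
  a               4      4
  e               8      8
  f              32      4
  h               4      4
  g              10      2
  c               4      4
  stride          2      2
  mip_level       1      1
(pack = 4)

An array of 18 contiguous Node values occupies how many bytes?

0..4  layer  (4B, 4-aligned)
4..5  depth  (1B, 1-aligned)
5..8  -- padding (3B)
8..12  a  (4B, 4-aligned)
12..20  e  (8B, 4-aligned)
20..52  f  (32B, 4-aligned)
52..56  h  (4B, 4-aligned)
56..66  g  (10B, 2-aligned)
66..68  -- padding (2B)
68..72  c  (4B, 4-aligned)
72..74  stride  (2B, 2-aligned)
74..75  mip_level  (1B, 1-aligned)
75..76  -- tail padding (1B)
sizeof = 76, alignof = 4
array of 18: 18 × 76 = 1368

1368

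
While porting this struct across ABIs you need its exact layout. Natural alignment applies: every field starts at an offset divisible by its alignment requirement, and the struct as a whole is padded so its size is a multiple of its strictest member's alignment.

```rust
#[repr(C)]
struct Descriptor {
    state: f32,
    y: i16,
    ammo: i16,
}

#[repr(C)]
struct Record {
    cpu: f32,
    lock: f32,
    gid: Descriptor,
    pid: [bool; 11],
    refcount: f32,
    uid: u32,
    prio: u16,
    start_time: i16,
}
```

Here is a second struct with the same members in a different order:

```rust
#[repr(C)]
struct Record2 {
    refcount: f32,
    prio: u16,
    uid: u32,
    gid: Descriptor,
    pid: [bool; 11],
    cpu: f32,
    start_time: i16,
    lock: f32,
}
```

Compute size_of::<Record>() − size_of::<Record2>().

Descriptor: @0: state [4B, align 4] → 4; @4: y [2B, align 2] → 6; @6: ammo [2B, align 2] → 8; size 8, align 4
@0: cpu [4B, align 4] → 4
@4: lock [4B, align 4] → 8
@8: gid [8B, align 4] → 16
@16: pid [11B, align 1] → 27
+1 pad (align 4)
@28: refcount [4B, align 4] → 32
@32: uid [4B, align 4] → 36
@36: prio [2B, align 2] → 38
@38: start_time [2B, align 2] → 40
size 40, align 4
— Record2 —
@0: refcount [4B, align 4] → 4
@4: prio [2B, align 2] → 6
+2 pad (align 4)
@8: uid [4B, align 4] → 12
@12: gid [8B, align 4] → 20
@20: pid [11B, align 1] → 31
+1 pad (align 4)
@32: cpu [4B, align 4] → 36
@36: start_time [2B, align 2] → 38
+2 pad (align 4)
@40: lock [4B, align 4] → 44
size 44, align 4
40 − 44 = -4

-4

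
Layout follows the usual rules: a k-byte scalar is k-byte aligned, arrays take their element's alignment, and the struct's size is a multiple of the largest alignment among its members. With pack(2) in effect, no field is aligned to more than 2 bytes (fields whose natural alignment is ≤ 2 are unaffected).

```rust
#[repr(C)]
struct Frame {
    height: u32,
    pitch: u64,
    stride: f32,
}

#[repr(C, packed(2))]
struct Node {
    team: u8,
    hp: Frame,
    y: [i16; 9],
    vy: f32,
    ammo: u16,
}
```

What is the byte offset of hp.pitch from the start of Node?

10

Frame: height at 0 (size 4, align 4) → ends 4; pad 4 to align 8 for pitch; pitch at 8 (size 8, align 8) → ends 16; stride at 16 (size 4, align 4) → ends 20; tail pad 4 to reach multiple of 8; total 24 bytes, alignment 8
team at 0 (size 1, align 1) → ends 1
pad 1 to align 2 for hp
hp at 2 (size 24, align 2) → ends 26
within Frame: pitch at 8
2 + 8 = 10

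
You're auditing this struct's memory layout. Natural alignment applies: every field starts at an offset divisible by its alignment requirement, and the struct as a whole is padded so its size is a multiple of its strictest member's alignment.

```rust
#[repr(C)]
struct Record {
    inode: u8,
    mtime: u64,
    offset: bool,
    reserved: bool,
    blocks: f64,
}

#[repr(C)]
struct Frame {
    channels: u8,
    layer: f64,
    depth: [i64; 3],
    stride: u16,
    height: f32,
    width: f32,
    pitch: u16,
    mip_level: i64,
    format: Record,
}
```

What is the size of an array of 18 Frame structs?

1728

Record: 0..1  inode  (1B, 1-aligned); 1..8  -- padding (7B); 8..16  mtime  (8B, 8-aligned); 16..17  offset  (1B, 1-aligned); 17..18  reserved  (1B, 1-aligned); 18..24  -- padding (6B); 24..32  blocks  (8B, 8-aligned); sizeof = 32, alignof = 8
0..1  channels  (1B, 1-aligned)
1..8  -- padding (7B)
8..16  layer  (8B, 8-aligned)
16..40  depth  (24B, 8-aligned)
40..42  stride  (2B, 2-aligned)
42..44  -- padding (2B)
44..48  height  (4B, 4-aligned)
48..52  width  (4B, 4-aligned)
52..54  pitch  (2B, 2-aligned)
54..56  -- padding (2B)
56..64  mip_level  (8B, 8-aligned)
64..96  format  (32B, 8-aligned)
sizeof = 96, alignof = 8
array of 18: 18 × 96 = 1728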